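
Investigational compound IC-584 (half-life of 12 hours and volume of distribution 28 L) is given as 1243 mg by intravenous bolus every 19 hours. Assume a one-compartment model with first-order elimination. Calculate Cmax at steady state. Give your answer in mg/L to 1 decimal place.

Over one 19-h interval, 19/12 ≈ 1.5833 half-lives elapse, leaving f ≈ 0.3337 of each dose.
At steady state, accumulation factor R = 1/(1 − e^(−kτ)) ≈ 1.5008.
Each bolus raises the concentration by D/Vd = 1243/28 ≈ 44.393 mg/L.
Cmax,ss = C₀/(1 − f) ≈ 44.393/0.6663 ≈ 66.626 mg/L.

66.6 mg/L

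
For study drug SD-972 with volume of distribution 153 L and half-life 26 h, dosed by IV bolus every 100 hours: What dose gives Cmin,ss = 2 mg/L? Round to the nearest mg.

4095 mg

τ/t½ = 100/26 ≈ 3.8462, so f = (1/2)^(100/26) ≈ 0.069533.
Cmin,ss = (D/Vd)·f/(1−f), so D = Cmin,ss·Vd·(1−f)/f.
D = 2 × 153 × (1−f)/f ≈ 2 × 153 × 13.38166 ≈ 4094.79 mg.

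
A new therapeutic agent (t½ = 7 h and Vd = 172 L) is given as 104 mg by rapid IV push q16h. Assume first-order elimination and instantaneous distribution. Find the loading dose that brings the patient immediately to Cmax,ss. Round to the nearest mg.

f = (1/2)^(16/7) ≈ 0.205084; accumulation ratio R = 1/(1−f) ≈ 1.25799.
Loading dose to hit Cmax,ss on first dose: D_load = D_maint·R ≈ 104 × 1.25799 ≈ 130.83 mg.

131 mg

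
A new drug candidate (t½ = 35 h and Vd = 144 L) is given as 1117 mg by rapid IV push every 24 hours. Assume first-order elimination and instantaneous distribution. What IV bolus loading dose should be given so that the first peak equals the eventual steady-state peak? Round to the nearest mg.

2953 mg

f = (1/2)^(24/35) ≈ 0.621698; accumulation ratio R = 1/(1−f) ≈ 2.64339.
Loading dose to hit Cmax,ss on first dose: D_load = D_maint·R ≈ 1117 × 2.64339 ≈ 2952.67 mg.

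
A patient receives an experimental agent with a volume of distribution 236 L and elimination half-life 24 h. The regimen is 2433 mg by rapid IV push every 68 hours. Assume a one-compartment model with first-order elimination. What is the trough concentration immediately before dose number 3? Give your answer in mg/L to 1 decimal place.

1.6 mg/L

f = (1/2)^(τ/t½) = (1/2)^(68/24) ≈ 0.1403.
C₀ = D/Vd = 2433/236 ≈ 10.309 mg/L.
Before the 3rd dose, 2 doses have been given. Superposition: Cmin = C₀·(f + f²).
≈ 10.309 × (0.1403 + 0.0197) ≈ 10.309 × 0.1600 ≈ 1.649 mg/L.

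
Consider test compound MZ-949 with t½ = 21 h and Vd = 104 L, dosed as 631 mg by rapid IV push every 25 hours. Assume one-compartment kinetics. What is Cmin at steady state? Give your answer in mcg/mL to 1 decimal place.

4.7 mcg/mL

τ/t½ = 25/21 ≈ 1.1905, so fraction remaining f = (1/2)^(25/21) ≈ 0.4382.
Accumulation ratio R = 1/(1 − f) ≈ 1/0.5618 ≈ 1.7800.
Each bolus raises the concentration by D/Vd = 631/104 ≈ 6.067 mcg/mL.
Steady-state peak Cmax,ss = C₀·R ≈ 6.067 × 1.7800 ≈ 10.799 mcg/mL.
One interval later, Cmin,ss = Cmax,ss·e^(−kτ) ≈ 10.799 × 0.4382 ≈ 4.732 mcg/mL.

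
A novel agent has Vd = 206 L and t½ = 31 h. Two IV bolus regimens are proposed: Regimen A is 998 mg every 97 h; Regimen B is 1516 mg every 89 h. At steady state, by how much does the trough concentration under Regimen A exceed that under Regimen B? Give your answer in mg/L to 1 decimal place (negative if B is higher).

-0.5 mg/L

Regimen A: f = (1/2)^(97/31) ≈ 0.1143; Cmin,ss = (998/206)·f/(1−f) ≈ 0.625 mg/L.
Regimen B: f = (1/2)^(89/31) ≈ 0.1367; Cmin,ss = (1516/206)·f/(1−f) ≈ 1.165 mg/L.
Difference ≈ 0.625 − 1.165 ≈ -0.540 mg/L.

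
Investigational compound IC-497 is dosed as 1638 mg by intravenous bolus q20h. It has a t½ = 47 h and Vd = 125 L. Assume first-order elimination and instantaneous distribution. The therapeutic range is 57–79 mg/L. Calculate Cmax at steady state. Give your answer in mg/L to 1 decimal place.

51.3 mg/L

k = ln2/t½ = ln2/47 ≈ 0.014748 h⁻¹; fraction remaining f = e^(−kτ) = e^(−0.014748×20) ≈ 0.7446.
At steady state, accumulation factor R = 1/(1 − e^(−kτ)) ≈ 3.9154.
Single-dose peak C₀ = D/Vd = 1638/125 ≈ 13.104 mg/L.
Steady-state peak Cmax,ss = C₀·R ≈ 13.104 × 3.9154 ≈ 51.307 mg/L.
Peak 51.3 mg/L vs MTC 79 mg/L: below toxic threshold.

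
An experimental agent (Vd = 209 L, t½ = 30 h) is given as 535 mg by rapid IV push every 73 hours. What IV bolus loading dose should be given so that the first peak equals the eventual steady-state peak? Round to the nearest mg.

f = (1/2)^(73/30) ≈ 0.185137; accumulation ratio R = 1/(1−f) ≈ 1.22720.
Loading dose to hit Cmax,ss on first dose: D_load = D_maint·R ≈ 535 × 1.22720 ≈ 656.55 mg.

657 mg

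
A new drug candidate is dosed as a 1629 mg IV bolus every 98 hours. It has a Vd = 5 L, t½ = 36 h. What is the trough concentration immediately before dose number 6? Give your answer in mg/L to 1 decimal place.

58.2 mg/L

f = (1/2)^(τ/t½) = (1/2)^(98/36) ≈ 0.1515.
C₀ = D/Vd = 1629/5 ≈ 325.800 mg/L.
Before the 6th dose, 5 doses have been given. Superposition: Cmin = C₀·(f + f² + … + f^5).
≈ 325.800 × (0.1515 + 0.0230 + 0.0035 + 0.0005 + 0.0001) ≈ 325.800 × 0.1786 ≈ 58.188 mg/L.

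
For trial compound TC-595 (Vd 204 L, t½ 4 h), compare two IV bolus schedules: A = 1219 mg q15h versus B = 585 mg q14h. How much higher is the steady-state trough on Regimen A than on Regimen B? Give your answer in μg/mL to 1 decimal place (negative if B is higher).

0.2 μg/mL

Regimen A: f = (1/2)^(15/4) ≈ 0.0743; Cmin,ss = (1219/204)·f/(1−f) ≈ 0.480 μg/mL.
Regimen B: f = (1/2)^(14/4) ≈ 0.0884; Cmin,ss = (585/204)·f/(1−f) ≈ 0.278 μg/mL.
Difference ≈ 0.480 − 0.278 ≈ 0.202 μg/mL.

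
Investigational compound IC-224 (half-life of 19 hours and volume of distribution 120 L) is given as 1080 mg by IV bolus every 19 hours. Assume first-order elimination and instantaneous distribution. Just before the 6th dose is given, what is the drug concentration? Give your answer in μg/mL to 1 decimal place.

f = (1/2)^(τ/t½) = (1/2)^(19/19) ≈ 0.5000.
C₀ = D/Vd = 1080/120 ≈ 9.000 μg/mL.
Before the 6th dose, 5 doses have been given. Superposition: Cmin = C₀·(f + f² + … + f^5).
≈ 9.000 × (0.5000 + 0.2500 + 0.1250 + 0.0625 + 0.0313) ≈ 9.000 × 0.9688 ≈ 8.719 μg/mL.

8.7 μg/mL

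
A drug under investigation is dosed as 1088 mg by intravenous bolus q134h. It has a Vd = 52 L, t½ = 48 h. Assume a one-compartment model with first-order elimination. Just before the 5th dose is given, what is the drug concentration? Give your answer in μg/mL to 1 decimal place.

3.5 μg/mL

f = (1/2)^(τ/t½) = (1/2)^(134/48) ≈ 0.1444.
C₀ = D/Vd = 1088/52 ≈ 20.923 μg/mL.
Before the 5th dose, 4 doses have been given. Superposition: Cmin = C₀·(f + f² + … + f^4).
≈ 20.923 × (0.1444 + 0.0209 + 0.0030 + 0.0004) ≈ 20.923 × 0.1687 ≈ 3.530 μg/mL.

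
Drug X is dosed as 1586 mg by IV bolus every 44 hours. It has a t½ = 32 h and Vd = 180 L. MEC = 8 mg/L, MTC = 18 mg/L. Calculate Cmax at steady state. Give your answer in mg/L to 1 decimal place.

14.3 mg/L

Over one 44-h interval, 44/32 ≈ 1.375 half-lives elapse, leaving f ≈ 0.3856 of each dose.
Accumulation ratio R = 1/(1 − f) ≈ 1/0.6144 ≈ 1.6276.
Each bolus raises the concentration by D/Vd = 1586/180 ≈ 8.811 mg/L.
Steady-state peak Cmax,ss = C₀·R ≈ 8.811 × 1.6276 ≈ 14.341 mg/L.
Peak 14.3 mg/L vs MTC 18 mg/L: below toxic threshold.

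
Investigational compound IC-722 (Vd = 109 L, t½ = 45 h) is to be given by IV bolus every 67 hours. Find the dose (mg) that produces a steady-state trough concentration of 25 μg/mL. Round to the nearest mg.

τ/t½ = 67/45 ≈ 1.4889, so f = (1/2)^(67/45) ≈ 0.356287.
Cmin,ss = (D/Vd)·f/(1−f), so D = Cmin,ss·Vd·(1−f)/f.
D = 25 × 109 × (1−f)/f ≈ 25 × 109 × 1.80673 ≈ 4923.34 mg.

4923 mg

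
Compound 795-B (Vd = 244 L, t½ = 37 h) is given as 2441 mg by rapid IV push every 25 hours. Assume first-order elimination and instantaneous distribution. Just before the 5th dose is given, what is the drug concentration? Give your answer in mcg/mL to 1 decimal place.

14.2 mcg/mL

f = (1/2)^(τ/t½) = (1/2)^(25/37) ≈ 0.6260.
C₀ = D/Vd = 2441/244 ≈ 10.004 mcg/mL.
Before the 5th dose, 4 doses have been given. Superposition: Cmin = C₀·(f + f² + … + f^4).
≈ 10.004 × (0.6260 + 0.3919 + 0.2453 + 0.1536) ≈ 10.004 × 1.4168 ≈ 14.174 mcg/mL.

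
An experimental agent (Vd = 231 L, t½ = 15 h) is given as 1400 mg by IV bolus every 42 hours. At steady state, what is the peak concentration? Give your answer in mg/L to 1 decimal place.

k = ln2/t½ = ln2/15 ≈ 0.046210 h⁻¹; fraction remaining f = e^(−kτ) = e^(−0.046210×42) ≈ 0.1436.
Accumulation ratio R = 1/(1 − f) ≈ 1/0.8564 ≈ 1.1677.
Each bolus raises the concentration by D/Vd = 1400/231 ≈ 6.061 mg/L.
Steady-state peak Cmax,ss = C₀·R ≈ 6.061 × 1.1677 ≈ 7.077 mg/L.

7.1 mg/L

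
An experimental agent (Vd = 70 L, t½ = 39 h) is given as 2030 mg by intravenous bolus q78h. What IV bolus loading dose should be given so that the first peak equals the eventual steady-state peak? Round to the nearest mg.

2707 mg

f = (1/2)^(78/39) ≈ 0.250000; accumulation ratio R = 1/(1−f) ≈ 1.33333.
Loading dose to hit Cmax,ss on first dose: D_load = D_maint·R ≈ 2030 × 1.33333 ≈ 2706.66 mg.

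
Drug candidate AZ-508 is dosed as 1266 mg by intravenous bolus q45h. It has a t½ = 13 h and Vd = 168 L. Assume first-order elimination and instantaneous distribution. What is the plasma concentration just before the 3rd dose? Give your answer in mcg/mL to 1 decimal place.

f = (1/2)^(τ/t½) = (1/2)^(45/13) ≈ 0.0908.
C₀ = D/Vd = 1266/168 ≈ 7.536 mcg/mL.
Before the 3rd dose, 2 doses have been given. Superposition: Cmin = C₀·(f + f²).
≈ 7.536 × (0.0908 + 0.0082) ≈ 7.536 × 0.0990 ≈ 0.746 mcg/mL.

0.7 mcg/mL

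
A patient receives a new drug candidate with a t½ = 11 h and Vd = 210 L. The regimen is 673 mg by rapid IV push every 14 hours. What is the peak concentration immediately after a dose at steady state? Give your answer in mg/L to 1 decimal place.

k = ln2/t½ = ln2/11 ≈ 0.063013 h⁻¹; fraction remaining f = e^(−kτ) = e^(−0.063013×14) ≈ 0.4139.
At steady state, accumulation factor R = 1/(1 − e^(−kτ)) ≈ 1.7062.
Single-dose peak C₀ = D/Vd = 673/210 ≈ 3.205 mg/L.
Steady-state peak Cmax,ss = C₀·R ≈ 3.205 × 1.7062 ≈ 5.468 mg/L.

5.5 mg/L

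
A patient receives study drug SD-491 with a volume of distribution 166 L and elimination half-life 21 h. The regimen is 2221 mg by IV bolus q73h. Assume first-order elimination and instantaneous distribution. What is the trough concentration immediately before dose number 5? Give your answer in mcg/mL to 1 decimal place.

1.3 mcg/mL

f = (1/2)^(τ/t½) = (1/2)^(73/21) ≈ 0.0899.
C₀ = D/Vd = 2221/166 ≈ 13.380 mcg/mL.
Before the 5th dose, 4 doses have been given. Superposition: Cmin = C₀·(f + f² + … + f^4).
≈ 13.380 × (0.0899 + 0.0081 + 0.0007 + 0.0001) ≈ 13.380 × 0.0988 ≈ 1.322 mcg/mL.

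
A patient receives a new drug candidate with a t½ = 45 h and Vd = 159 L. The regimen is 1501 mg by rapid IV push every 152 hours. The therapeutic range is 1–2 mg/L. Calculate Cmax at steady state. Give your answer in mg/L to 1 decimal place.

10.4 mg/L

k = ln2/t½ = ln2/45 ≈ 0.015403 h⁻¹; fraction remaining f = e^(−kτ) = e^(−0.015403×152) ≈ 0.0962.
At steady state, accumulation factor R = 1/(1 − e^(−kτ)) ≈ 1.1064.
Single-dose peak C₀ = D/Vd = 1501/159 ≈ 9.440 mg/L.
Steady-state peak Cmax,ss = C₀·R ≈ 9.440 × 1.1064 ≈ 10.444 mg/L.
Peak 10.4 mg/L vs MTC 2 mg/L: exceeds toxic threshold.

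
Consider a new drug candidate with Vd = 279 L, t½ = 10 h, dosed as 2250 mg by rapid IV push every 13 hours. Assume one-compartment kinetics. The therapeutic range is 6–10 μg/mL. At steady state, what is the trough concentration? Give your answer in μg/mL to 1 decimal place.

5.5 μg/mL

τ/t½ = 13/10 ≈ 1.3, so fraction remaining f = (1/2)^(13/10) ≈ 0.4061.
At steady state, accumulation factor R = 1/(1 − e^(−kτ)) ≈ 1.6838.
Each bolus raises the concentration by D/Vd = 2250/279 ≈ 8.065 μg/mL.
Steady-state peak Cmax,ss = C₀·R ≈ 8.065 × 1.6838 ≈ 13.580 μg/mL.
One interval later, Cmin,ss = Cmax,ss·e^(−kτ) ≈ 13.580 × 0.4061 ≈ 5.515 μg/mL.
Trough 5.5 μg/mL vs MEC 6 μg/mL: subtherapeutic.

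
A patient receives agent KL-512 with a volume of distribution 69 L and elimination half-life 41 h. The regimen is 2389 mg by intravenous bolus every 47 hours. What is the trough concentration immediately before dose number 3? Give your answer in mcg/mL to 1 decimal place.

22.7 mcg/mL

f = (1/2)^(τ/t½) = (1/2)^(47/41) ≈ 0.4518.
C₀ = D/Vd = 2389/69 ≈ 34.623 mcg/mL.
Before the 3rd dose, 2 doses have been given. Superposition: Cmin = C₀·(f + f²).
≈ 34.623 × (0.4518 + 0.2041) ≈ 34.623 × 0.6559 ≈ 22.709 mcg/mL.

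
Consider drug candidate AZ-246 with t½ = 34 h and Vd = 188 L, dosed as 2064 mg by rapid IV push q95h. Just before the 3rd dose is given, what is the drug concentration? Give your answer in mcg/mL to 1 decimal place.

f = (1/2)^(τ/t½) = (1/2)^(95/34) ≈ 0.1442.
C₀ = D/Vd = 2064/188 ≈ 10.979 mcg/mL.
Before the 3rd dose, 2 doses have been given. Superposition: Cmin = C₀·(f + f²).
≈ 10.979 × (0.1442 + 0.0208) ≈ 10.979 × 0.1650 ≈ 1.812 mcg/mL.

1.8 mcg/mL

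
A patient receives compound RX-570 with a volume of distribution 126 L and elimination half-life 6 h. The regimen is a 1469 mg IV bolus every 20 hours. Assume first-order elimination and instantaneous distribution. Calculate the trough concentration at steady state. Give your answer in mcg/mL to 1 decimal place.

Over one 20-h interval, 20/6 ≈ 3.3333 half-lives elapse, leaving f ≈ 0.0992 of each dose.
At steady state, accumulation factor R = 1/(1 − e^(−kτ)) ≈ 1.1101.
Each bolus raises the concentration by D/Vd = 1469/126 ≈ 11.659 mcg/mL.
Cmax,ss = C₀/(1 − f) ≈ 11.659/0.9008 ≈ 12.943 mcg/mL.
Steady-state trough Cmin,ss = Cmax,ss·f ≈ 12.943 × 0.0992 ≈ 1.284 mcg/mL.

1.3 mcg/mL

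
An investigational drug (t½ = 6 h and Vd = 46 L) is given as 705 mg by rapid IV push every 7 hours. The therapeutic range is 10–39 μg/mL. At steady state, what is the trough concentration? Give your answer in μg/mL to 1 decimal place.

τ/t½ = 7/6 ≈ 1.1667, so fraction remaining f = (1/2)^(7/6) ≈ 0.4454.
At steady state, accumulation factor R = 1/(1 − e^(−kτ)) ≈ 1.8031.
Each bolus raises the concentration by D/Vd = 705/46 ≈ 15.326 μg/mL.
Steady-state peak Cmax,ss = C₀·R ≈ 15.326 × 1.8031 ≈ 27.634 μg/mL.
One interval later, Cmin,ss = Cmax,ss·e^(−kτ) ≈ 27.634 × 0.4454 ≈ 12.308 μg/mL.
Trough 12.3 μg/mL vs MEC 10 μg/mL: adequate.

12.3 μg/mL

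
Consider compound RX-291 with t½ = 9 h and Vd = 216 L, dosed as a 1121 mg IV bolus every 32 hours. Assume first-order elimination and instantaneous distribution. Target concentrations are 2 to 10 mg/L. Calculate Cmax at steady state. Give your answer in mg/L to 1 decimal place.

5.7 mg/L

τ/t½ = 32/9 ≈ 3.5556, so fraction remaining f = (1/2)^(32/9) ≈ 0.0850.
Accumulation ratio R = 1/(1 − f) ≈ 1/0.9150 ≈ 1.0929.
Each bolus raises the concentration by D/Vd = 1121/216 ≈ 5.190 mg/L.
Steady-state peak Cmax,ss = C₀·R ≈ 5.190 × 1.0929 ≈ 5.672 mg/L.
Peak 5.7 mg/L vs MTC 10 mg/L: below toxic threshold.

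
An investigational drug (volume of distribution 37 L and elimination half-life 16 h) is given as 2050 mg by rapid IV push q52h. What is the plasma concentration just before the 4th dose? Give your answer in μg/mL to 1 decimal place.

6.5 μg/mL

f = (1/2)^(τ/t½) = (1/2)^(52/16) ≈ 0.1051.
C₀ = D/Vd = 2050/37 ≈ 55.405 μg/mL.
Before the 4th dose, 3 doses have been given. Superposition: Cmin = C₀·(f + f² + … + f^3).
≈ 55.405 × (0.1051 + 0.0110 + 0.0012) ≈ 55.405 × 0.1173 ≈ 6.499 μg/mL.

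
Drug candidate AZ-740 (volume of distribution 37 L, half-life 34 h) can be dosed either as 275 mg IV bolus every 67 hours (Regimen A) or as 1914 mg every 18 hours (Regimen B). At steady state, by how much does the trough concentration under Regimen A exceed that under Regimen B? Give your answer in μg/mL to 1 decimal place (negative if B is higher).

Regimen A: f = (1/2)^(67/34) ≈ 0.2551; Cmin,ss = (275/37)·f/(1−f) ≈ 2.545 μg/mL.
Regimen B: f = (1/2)^(18/34) ≈ 0.6928; Cmin,ss = (1914/37)·f/(1−f) ≈ 116.661 μg/mL.
Difference ≈ 2.545 − 116.661 ≈ -114.116 μg/mL.

-114.1 μg/mL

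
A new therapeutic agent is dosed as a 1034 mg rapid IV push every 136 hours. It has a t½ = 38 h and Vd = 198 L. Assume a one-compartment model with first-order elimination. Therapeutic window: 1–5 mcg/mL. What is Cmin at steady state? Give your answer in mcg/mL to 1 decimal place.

0.5 mcg/mL

k = ln2/t½ = ln2/38 ≈ 0.018241 h⁻¹; fraction remaining f = e^(−kτ) = e^(−0.018241×136) ≈ 0.0837.
Single-dose peak C₀ = D/Vd = 1034/198 ≈ 5.222 mcg/mL.
Steady-state trough Cmin,ss = C₀·f/(1−f) ≈ 5.222 × 0.0837/0.9163 ≈ 0.477 mcg/mL.
Trough 0.5 mcg/mL vs MEC 1 mcg/mL: subtherapeutic.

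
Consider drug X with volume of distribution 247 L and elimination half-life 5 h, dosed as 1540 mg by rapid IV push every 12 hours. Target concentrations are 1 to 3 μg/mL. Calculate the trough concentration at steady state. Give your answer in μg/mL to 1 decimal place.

1.5 μg/mL

Over one 12-h interval, 12/5 ≈ 2.4 half-lives elapse, leaving f ≈ 0.1895 of each dose.
Single-dose peak C₀ = D/Vd = 1540/247 ≈ 6.235 μg/mL.
Steady-state trough Cmin,ss = C₀·f/(1−f) ≈ 6.235 × 0.1895/0.8105 ≈ 1.458 μg/mL.
Trough 1.5 μg/mL vs MEC 1 μg/mL: adequate.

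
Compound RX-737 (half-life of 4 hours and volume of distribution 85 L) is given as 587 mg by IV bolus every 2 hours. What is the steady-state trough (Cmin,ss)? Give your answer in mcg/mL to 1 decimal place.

16.7 mcg/mL

τ/t½ = 2/4 ≈ 0.5, so fraction remaining f = (1/2)^(2/4) ≈ 0.7071.
At steady state, accumulation factor R = 1/(1 − e^(−kτ)) ≈ 3.4141.
Single-dose peak C₀ = D/Vd = 587/85 ≈ 6.906 mcg/mL.
Cmax,ss = C₀/(1 − f) ≈ 6.906/0.2929 ≈ 23.578 mcg/mL.
One interval later, Cmin,ss = Cmax,ss·e^(−kτ) ≈ 23.578 × 0.7071 ≈ 16.672 mcg/mL.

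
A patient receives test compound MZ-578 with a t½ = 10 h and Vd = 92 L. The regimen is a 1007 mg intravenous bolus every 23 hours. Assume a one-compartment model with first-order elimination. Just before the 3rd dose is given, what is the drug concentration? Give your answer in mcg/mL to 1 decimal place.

2.7 mcg/mL

f = (1/2)^(τ/t½) = (1/2)^(23/10) ≈ 0.2031.
C₀ = D/Vd = 1007/92 ≈ 10.946 mcg/mL.
Before the 3rd dose, 2 doses have been given. Superposition: Cmin = C₀·(f + f²).
≈ 10.946 × (0.2031 + 0.0412) ≈ 10.946 × 0.2443 ≈ 2.674 mcg/mL.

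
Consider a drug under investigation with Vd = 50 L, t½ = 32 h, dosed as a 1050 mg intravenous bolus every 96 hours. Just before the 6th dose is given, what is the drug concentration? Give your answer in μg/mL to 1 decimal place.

f = (1/2)^(τ/t½) = (1/2)^(96/32) ≈ 0.1250.
C₀ = D/Vd = 1050/50 ≈ 21.000 μg/mL.
Before the 6th dose, 5 doses have been given. Superposition: Cmin = C₀·(f + f² + … + f^5).
≈ 21.000 × (0.1250 + 0.0156 + 0.0020 + 0.0002 + 0.0000) ≈ 21.000 × 0.1428 ≈ 2.999 μg/mL.

3.0 μg/mL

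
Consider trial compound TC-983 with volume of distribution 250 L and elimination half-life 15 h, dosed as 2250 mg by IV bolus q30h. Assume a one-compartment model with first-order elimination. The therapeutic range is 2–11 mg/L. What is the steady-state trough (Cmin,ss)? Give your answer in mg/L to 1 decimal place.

τ = 30 h = 2 half-lives, so f = (1/2)^2 = 0.25.
At steady state, R = 1/(1 − 0.25) = 4/3.
Single-dose peak C₀ = D/Vd = 2250/250 = 9 mg/L.
Steady-state peak Cmax,ss = C₀·R = 9 × 4/3 ≈ 12.000 mg/L.
Steady-state trough Cmin,ss = Cmax,ss·f ≈ 12.000 × 0.25 ≈ 3.000 mg/L.
Trough 3.0 mg/L vs MEC 2 mg/L: adequate.

3.0 mg/L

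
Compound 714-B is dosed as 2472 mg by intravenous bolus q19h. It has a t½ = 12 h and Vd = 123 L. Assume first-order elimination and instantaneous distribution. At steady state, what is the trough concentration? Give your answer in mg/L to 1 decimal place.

10.1 mg/L

Over one 19-h interval, 19/12 ≈ 1.5833 half-lives elapse, leaving f ≈ 0.3337 of each dose.
Accumulation ratio R = 1/(1 − f) ≈ 1/0.6663 ≈ 1.5008.
Each bolus raises the concentration by D/Vd = 2472/123 ≈ 20.098 mg/L.
Steady-state peak Cmax,ss = C₀·R ≈ 20.098 × 1.5008 ≈ 30.163 mg/L.
One interval later, Cmin,ss = Cmax,ss·e^(−kτ) ≈ 30.163 × 0.3337 ≈ 10.065 mg/L.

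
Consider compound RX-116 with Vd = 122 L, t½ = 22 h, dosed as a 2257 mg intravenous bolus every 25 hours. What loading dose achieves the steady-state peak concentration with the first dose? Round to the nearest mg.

4141 mg

f = (1/2)^(25/22) ≈ 0.454905; accumulation ratio R = 1/(1−f) ≈ 1.83454.
Loading dose to hit Cmax,ss on first dose: D_load = D_maint·R ≈ 2257 × 1.83454 ≈ 4140.56 mg.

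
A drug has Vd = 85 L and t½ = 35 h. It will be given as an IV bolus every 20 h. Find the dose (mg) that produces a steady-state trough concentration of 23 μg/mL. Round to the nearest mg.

950 mg

τ/t½ = 20/35 ≈ 0.57143, so f = (1/2)^(20/35) ≈ 0.672950.
Cmin,ss = (D/Vd)·f/(1−f), so D = Cmin,ss·Vd·(1−f)/f.
D = 23 × 85 × (1−f)/f ≈ 23 × 85 × 0.48599 ≈ 950.11 mg.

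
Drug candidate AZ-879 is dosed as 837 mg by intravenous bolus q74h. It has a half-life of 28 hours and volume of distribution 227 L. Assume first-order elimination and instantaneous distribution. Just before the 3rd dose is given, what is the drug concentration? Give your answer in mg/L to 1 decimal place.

0.7 mg/L

f = (1/2)^(τ/t½) = (1/2)^(74/28) ≈ 0.1601.
C₀ = D/Vd = 837/227 ≈ 3.687 mg/L.
Before the 3rd dose, 2 doses have been given. Superposition: Cmin = C₀·(f + f²).
≈ 3.687 × (0.1601 + 0.0256) ≈ 3.687 × 0.1857 ≈ 0.685 mg/L.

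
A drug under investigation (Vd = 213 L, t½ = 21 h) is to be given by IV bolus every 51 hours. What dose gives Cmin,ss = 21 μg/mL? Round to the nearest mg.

19608 mg

τ/t½ = 51/21 ≈ 2.4286, so f = (1/2)^(51/21) ≈ 0.185749.
Cmin,ss = (D/Vd)·f/(1−f), so D = Cmin,ss·Vd·(1−f)/f.
D = 21 × 213 × (1−f)/f ≈ 21 × 213 × 4.38361 ≈ 19607.89 mg.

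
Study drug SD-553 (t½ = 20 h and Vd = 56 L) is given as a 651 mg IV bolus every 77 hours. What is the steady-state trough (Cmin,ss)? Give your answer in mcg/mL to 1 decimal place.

0.9 mcg/mL

τ/t½ = 77/20 ≈ 3.85, so fraction remaining f = (1/2)^(77/20) ≈ 0.0693.
Single-dose peak C₀ = D/Vd = 651/56 ≈ 11.625 mcg/mL.
Steady-state trough Cmin,ss = C₀·f/(1−f) ≈ 11.625 × 0.0693/0.9307 ≈ 0.866 mcg/mL.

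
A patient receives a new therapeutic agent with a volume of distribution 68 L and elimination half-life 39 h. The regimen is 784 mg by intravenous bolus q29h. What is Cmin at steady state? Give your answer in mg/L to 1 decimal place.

17.1 mg/L

k = ln2/t½ = ln2/39 ≈ 0.017773 h⁻¹; fraction remaining f = e^(−kτ) = e^(−0.017773×29) ≈ 0.5973.
Accumulation ratio R = 1/(1 − f) ≈ 1/0.4027 ≈ 2.4832.
Single-dose peak C₀ = D/Vd = 784/68 ≈ 11.529 mg/L.
Cmax,ss = C₀/(1 − f) ≈ 11.529/0.4027 ≈ 28.629 mg/L.
Steady-state trough Cmin,ss = Cmax,ss·f ≈ 28.629 × 0.5973 ≈ 17.100 mg/L.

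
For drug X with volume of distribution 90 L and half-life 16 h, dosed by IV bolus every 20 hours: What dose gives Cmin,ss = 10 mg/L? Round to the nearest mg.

1241 mg

τ/t½ = 20/16 ≈ 1.25, so f = (1/2)^(20/16) ≈ 0.420448.
Cmin,ss = (D/Vd)·f/(1−f), so D = Cmin,ss·Vd·(1−f)/f.
D = 10 × 90 × (1−f)/f ≈ 10 × 90 × 1.37842 ≈ 1240.58 mg.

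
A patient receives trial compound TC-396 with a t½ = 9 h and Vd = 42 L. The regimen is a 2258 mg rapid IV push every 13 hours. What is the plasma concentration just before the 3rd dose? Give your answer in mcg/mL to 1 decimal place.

27.0 mcg/mL

f = (1/2)^(τ/t½) = (1/2)^(13/9) ≈ 0.3674.
C₀ = D/Vd = 2258/42 ≈ 53.762 mcg/mL.
Before the 3rd dose, 2 doses have been given. Superposition: Cmin = C₀·(f + f²).
≈ 53.762 × (0.3674 + 0.1350) ≈ 53.762 × 0.5024 ≈ 27.010 mcg/mL.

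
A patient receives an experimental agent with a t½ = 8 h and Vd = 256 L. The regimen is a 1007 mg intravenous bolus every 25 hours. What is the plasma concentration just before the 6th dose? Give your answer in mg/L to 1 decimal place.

f = (1/2)^(τ/t½) = (1/2)^(25/8) ≈ 0.1146.
C₀ = D/Vd = 1007/256 ≈ 3.934 mg/L.
Before the 6th dose, 5 doses have been given. Superposition: Cmin = C₀·(f + f² + … + f^5).
≈ 3.934 × (0.1146 + 0.0131 + 0.0015 + 0.0002 + 0.0000) ≈ 3.934 × 0.1294 ≈ 0.509 mg/L.

0.5 mg/L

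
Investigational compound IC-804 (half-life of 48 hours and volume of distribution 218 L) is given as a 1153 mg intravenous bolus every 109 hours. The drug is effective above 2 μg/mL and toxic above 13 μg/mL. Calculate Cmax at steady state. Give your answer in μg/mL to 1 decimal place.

6.7 μg/mL

τ/t½ = 109/48 ≈ 2.2708, so fraction remaining f = (1/2)^(109/48) ≈ 0.2072.
At steady state, accumulation factor R = 1/(1 − e^(−kτ)) ≈ 1.2614.
Single-dose peak C₀ = D/Vd = 1153/218 ≈ 5.289 μg/mL.
Steady-state peak Cmax,ss = C₀·R ≈ 5.289 × 1.2614 ≈ 6.672 μg/mL.
Peak 6.7 μg/mL vs MTC 13 μg/mL: below toxic threshold.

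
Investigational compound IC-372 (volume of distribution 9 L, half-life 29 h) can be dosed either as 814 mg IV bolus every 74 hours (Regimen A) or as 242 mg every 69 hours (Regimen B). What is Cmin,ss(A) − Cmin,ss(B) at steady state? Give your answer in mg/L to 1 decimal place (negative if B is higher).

Regimen A: f = (1/2)^(74/29) ≈ 0.1706; Cmin,ss = (814/9)·f/(1−f) ≈ 18.604 mg/L.
Regimen B: f = (1/2)^(69/29) ≈ 0.1922; Cmin,ss = (242/9)·f/(1−f) ≈ 6.398 mg/L.
Difference ≈ 18.604 − 6.398 ≈ 12.206 mg/L.

12.2 mg/L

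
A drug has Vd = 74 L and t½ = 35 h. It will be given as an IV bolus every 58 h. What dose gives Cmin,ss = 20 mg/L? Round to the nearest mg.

3188 mg

τ/t½ = 58/35 ≈ 1.6571, so f = (1/2)^(58/35) ≈ 0.317066.
Cmin,ss = (D/Vd)·f/(1−f), so D = Cmin,ss·Vd·(1−f)/f.
D = 20 × 74 × (1−f)/f ≈ 20 × 74 × 2.15392 ≈ 3187.80 mg.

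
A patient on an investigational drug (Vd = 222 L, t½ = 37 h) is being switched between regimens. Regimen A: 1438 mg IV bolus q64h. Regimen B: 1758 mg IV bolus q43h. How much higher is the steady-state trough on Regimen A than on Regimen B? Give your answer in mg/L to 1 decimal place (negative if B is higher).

-3.6 mg/L

Regimen A: f = (1/2)^(64/37) ≈ 0.3015; Cmin,ss = (1438/222)·f/(1−f) ≈ 2.796 mg/L.
Regimen B: f = (1/2)^(43/37) ≈ 0.4468; Cmin,ss = (1758/222)·f/(1−f) ≈ 6.396 mg/L.
Difference ≈ 2.796 − 6.396 ≈ -3.600 mg/L.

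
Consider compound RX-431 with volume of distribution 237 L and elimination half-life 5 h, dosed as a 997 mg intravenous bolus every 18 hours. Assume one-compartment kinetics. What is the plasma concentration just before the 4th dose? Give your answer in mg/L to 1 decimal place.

0.4 mg/L

f = (1/2)^(τ/t½) = (1/2)^(18/5) ≈ 0.0825.
C₀ = D/Vd = 997/237 ≈ 4.207 mg/L.
Before the 4th dose, 3 doses have been given. Superposition: Cmin = C₀·(f + f² + … + f^3).
≈ 4.207 × (0.0825 + 0.0068 + 0.0006) ≈ 4.207 × 0.0899 ≈ 0.378 mg/L.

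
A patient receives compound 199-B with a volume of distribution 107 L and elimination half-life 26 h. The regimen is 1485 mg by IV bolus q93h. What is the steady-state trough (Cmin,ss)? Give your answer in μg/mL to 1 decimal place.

Over one 93-h interval, 93/26 ≈ 3.5769 half-lives elapse, leaving f ≈ 0.0838 of each dose.
Single-dose peak C₀ = D/Vd = 1485/107 ≈ 13.879 μg/mL.
Steady-state trough Cmin,ss = C₀·f/(1−f) ≈ 13.879 × 0.0838/0.9162 ≈ 1.269 μg/mL.

1.3 μg/mL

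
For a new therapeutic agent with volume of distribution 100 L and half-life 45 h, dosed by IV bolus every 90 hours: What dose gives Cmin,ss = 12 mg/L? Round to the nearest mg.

τ/t½ = 90/45 ≈ 2, so f = (1/2)^(90/45) ≈ 0.250000.
Cmin,ss = (D/Vd)·f/(1−f), so D = Cmin,ss·Vd·(1−f)/f.
D = 12 × 100 × (1−f)/f ≈ 12 × 100 × 3.00000 ≈ 3600.00 mg.

3600 mg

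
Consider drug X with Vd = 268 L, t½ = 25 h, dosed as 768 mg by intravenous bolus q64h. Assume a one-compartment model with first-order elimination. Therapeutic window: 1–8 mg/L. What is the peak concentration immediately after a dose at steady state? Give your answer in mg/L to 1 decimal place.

3.5 mg/L

Over one 64-h interval, 64/25 ≈ 2.56 half-lives elapse, leaving f ≈ 0.1696 of each dose.
Accumulation ratio R = 1/(1 − f) ≈ 1/0.8304 ≈ 1.2042.
Each bolus raises the concentration by D/Vd = 768/268 ≈ 2.866 mg/L.
Cmax,ss = C₀/(1 − f) ≈ 2.866/0.8304 ≈ 3.451 mg/L.
Peak 3.5 mg/L vs MTC 8 mg/L: below toxic threshold.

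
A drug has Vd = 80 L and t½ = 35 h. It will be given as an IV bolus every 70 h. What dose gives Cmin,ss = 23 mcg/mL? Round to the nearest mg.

τ/t½ = 70/35 ≈ 2, so f = (1/2)^(70/35) ≈ 0.250000.
Cmin,ss = (D/Vd)·f/(1−f), so D = Cmin,ss·Vd·(1−f)/f.
D = 23 × 80 × (1−f)/f ≈ 23 × 80 × 3.00000 ≈ 5520.00 mg.

5520 mg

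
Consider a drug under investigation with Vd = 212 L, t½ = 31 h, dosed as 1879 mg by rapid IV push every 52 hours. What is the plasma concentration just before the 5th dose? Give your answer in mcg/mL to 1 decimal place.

4.0 mcg/mL

f = (1/2)^(τ/t½) = (1/2)^(52/31) ≈ 0.3126.
C₀ = D/Vd = 1879/212 ≈ 8.863 mcg/mL.
Before the 5th dose, 4 doses have been given. Superposition: Cmin = C₀·(f + f² + … + f^4).
≈ 8.863 × (0.3126 + 0.0977 + 0.0305 + 0.0095) ≈ 8.863 × 0.4503 ≈ 3.991 mcg/mL.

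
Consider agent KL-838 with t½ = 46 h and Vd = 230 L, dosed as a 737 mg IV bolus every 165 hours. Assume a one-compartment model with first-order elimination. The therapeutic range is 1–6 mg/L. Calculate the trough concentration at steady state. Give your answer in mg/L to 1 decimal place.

0.3 mg/L

k = ln2/t½ = ln2/46 ≈ 0.015068 h⁻¹; fraction remaining f = e^(−kτ) = e^(−0.015068×165) ≈ 0.0832.
Single-dose peak C₀ = D/Vd = 737/230 ≈ 3.204 mg/L.
Steady-state trough Cmin,ss = C₀·f/(1−f) ≈ 3.204 × 0.0832/0.9168 ≈ 0.291 mg/L.
Trough 0.3 mg/L vs MEC 1 mg/L: subtherapeutic.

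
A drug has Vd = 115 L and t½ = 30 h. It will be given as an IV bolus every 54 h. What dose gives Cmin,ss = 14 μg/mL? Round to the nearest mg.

3996 mg

τ/t½ = 54/30 ≈ 1.8, so f = (1/2)^(54/30) ≈ 0.287175.
Cmin,ss = (D/Vd)·f/(1−f), so D = Cmin,ss·Vd·(1−f)/f.
D = 14 × 115 × (1−f)/f ≈ 14 × 115 × 2.48220 ≈ 3996.34 mg.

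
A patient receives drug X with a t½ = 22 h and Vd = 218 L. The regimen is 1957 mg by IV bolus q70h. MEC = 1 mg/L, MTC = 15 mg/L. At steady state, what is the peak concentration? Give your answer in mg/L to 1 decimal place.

k = ln2/t½ = ln2/22 ≈ 0.031507 h⁻¹; fraction remaining f = e^(−kτ) = e^(−0.031507×70) ≈ 0.1102.
At steady state, accumulation factor R = 1/(1 − e^(−kτ)) ≈ 1.1238.
Each bolus raises the concentration by D/Vd = 1957/218 ≈ 8.977 mg/L.
Steady-state peak Cmax,ss = C₀·R ≈ 8.977 × 1.1238 ≈ 10.088 mg/L.
Peak 10.1 mg/L vs MTC 15 mg/L: below toxic threshold.

10.1 mg/L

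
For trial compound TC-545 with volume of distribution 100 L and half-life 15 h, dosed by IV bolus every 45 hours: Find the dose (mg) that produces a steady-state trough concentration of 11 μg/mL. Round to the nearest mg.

τ/t½ = 45/15 ≈ 3, so f = (1/2)^(45/15) ≈ 0.125000.
Cmin,ss = (D/Vd)·f/(1−f), so D = Cmin,ss·Vd·(1−f)/f.
D = 11 × 100 × (1−f)/f ≈ 11 × 100 × 7.00000 ≈ 7700.00 mg.

7700 mg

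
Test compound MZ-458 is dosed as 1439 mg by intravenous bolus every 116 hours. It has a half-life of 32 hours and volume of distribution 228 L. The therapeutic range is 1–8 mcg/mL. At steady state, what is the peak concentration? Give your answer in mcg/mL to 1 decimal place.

6.9 mcg/mL

k = ln2/t½ = ln2/32 ≈ 0.021661 h⁻¹; fraction remaining f = e^(−kτ) = e^(−0.021661×116) ≈ 0.0811.
At steady state, accumulation factor R = 1/(1 − e^(−kτ)) ≈ 1.0883.
Each bolus raises the concentration by D/Vd = 1439/228 ≈ 6.311 mcg/mL.
Cmax,ss = C₀/(1 − f) ≈ 6.311/0.9189 ≈ 6.868 mcg/mL.
Peak 6.9 mcg/mL vs MTC 8 mcg/mL: below toxic threshold.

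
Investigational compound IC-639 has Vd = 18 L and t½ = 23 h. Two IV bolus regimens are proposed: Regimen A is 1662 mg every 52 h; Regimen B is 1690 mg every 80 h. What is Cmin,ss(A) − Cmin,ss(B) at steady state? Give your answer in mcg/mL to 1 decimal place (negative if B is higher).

Regimen A: f = (1/2)^(52/23) ≈ 0.2086; Cmin,ss = (1662/18)·f/(1−f) ≈ 24.338 mcg/mL.
Regimen B: f = (1/2)^(80/23) ≈ 0.0897; Cmin,ss = (1690/18)·f/(1−f) ≈ 9.252 mcg/mL.
Difference ≈ 24.338 − 9.252 ≈ 15.086 mcg/mL.

15.1 mcg/mL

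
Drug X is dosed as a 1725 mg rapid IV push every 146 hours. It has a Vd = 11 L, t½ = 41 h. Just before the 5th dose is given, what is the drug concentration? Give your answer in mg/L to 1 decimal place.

14.5 mg/L

f = (1/2)^(τ/t½) = (1/2)^(146/41) ≈ 0.0847.
C₀ = D/Vd = 1725/11 ≈ 156.818 mg/L.
Before the 5th dose, 4 doses have been given. Superposition: Cmin = C₀·(f + f² + … + f^4).
≈ 156.818 × (0.0847 + 0.0072 + 0.0006 + 0.0001) ≈ 156.818 × 0.0926 ≈ 14.521 mg/L.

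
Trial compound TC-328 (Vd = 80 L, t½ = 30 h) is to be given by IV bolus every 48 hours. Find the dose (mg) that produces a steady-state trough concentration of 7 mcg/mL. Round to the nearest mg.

τ/t½ = 48/30 ≈ 1.6, so f = (1/2)^(48/30) ≈ 0.329877.
Cmin,ss = (D/Vd)·f/(1−f), so D = Cmin,ss·Vd·(1−f)/f.
D = 7 × 80 × (1−f)/f ≈ 7 × 80 × 2.03143 ≈ 1137.60 mg.

1138 mg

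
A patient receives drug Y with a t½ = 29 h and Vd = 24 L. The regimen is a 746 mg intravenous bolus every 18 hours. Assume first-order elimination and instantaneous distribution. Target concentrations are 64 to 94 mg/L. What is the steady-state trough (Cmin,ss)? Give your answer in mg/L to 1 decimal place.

k = ln2/t½ = ln2/29 ≈ 0.023902 h⁻¹; fraction remaining f = e^(−kτ) = e^(−0.023902×18) ≈ 0.6504.
Single-dose peak C₀ = D/Vd = 746/24 ≈ 31.083 mg/L.
Steady-state trough Cmin,ss = C₀·f/(1−f) ≈ 31.083 × 0.6504/0.3496 ≈ 57.827 mg/L.
Trough 57.8 mg/L vs MEC 64 mg/L: subtherapeutic.

57.8 mg/L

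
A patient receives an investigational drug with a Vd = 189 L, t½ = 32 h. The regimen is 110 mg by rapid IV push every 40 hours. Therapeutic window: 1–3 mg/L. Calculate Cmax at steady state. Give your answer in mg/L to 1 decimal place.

τ/t½ = 40/32 ≈ 1.25, so fraction remaining f = (1/2)^(40/32) ≈ 0.4204.
Accumulation ratio R = 1/(1 − f) ≈ 1/0.5796 ≈ 1.7253.
Single-dose peak C₀ = D/Vd = 110/189 ≈ 0.582 mg/L.
Steady-state peak Cmax,ss = C₀·R ≈ 0.582 × 1.7253 ≈ 1.004 mg/L.
Peak 1.0 mg/L vs MTC 3 mg/L: below toxic threshold.

1.0 mg/L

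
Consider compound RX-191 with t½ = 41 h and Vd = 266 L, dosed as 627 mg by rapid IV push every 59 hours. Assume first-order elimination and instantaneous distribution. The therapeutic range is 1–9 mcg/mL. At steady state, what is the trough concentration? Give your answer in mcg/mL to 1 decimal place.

1.4 mcg/mL

Over one 59-h interval, 59/41 ≈ 1.439 half-lives elapse, leaving f ≈ 0.3688 of each dose.
Accumulation ratio R = 1/(1 − f) ≈ 1/0.6312 ≈ 1.5843.
Single-dose peak C₀ = D/Vd = 627/266 ≈ 2.357 mcg/mL.
Cmax,ss = C₀/(1 − f) ≈ 2.357/0.6312 ≈ 3.734 mcg/mL.
Steady-state trough Cmin,ss = Cmax,ss·f ≈ 3.734 × 0.3688 ≈ 1.377 mcg/mL.
Trough 1.4 mcg/mL vs MEC 1 mcg/mL: adequate.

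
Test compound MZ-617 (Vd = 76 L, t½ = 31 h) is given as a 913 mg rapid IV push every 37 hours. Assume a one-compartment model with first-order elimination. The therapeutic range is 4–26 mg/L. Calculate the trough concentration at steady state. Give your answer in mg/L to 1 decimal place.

τ/t½ = 37/31 ≈ 1.1935, so fraction remaining f = (1/2)^(37/31) ≈ 0.4372.
Accumulation ratio R = 1/(1 − f) ≈ 1/0.5628 ≈ 1.7768.
Single-dose peak C₀ = D/Vd = 913/76 ≈ 12.013 mg/L.
Steady-state peak Cmax,ss = C₀·R ≈ 12.013 × 1.7768 ≈ 21.345 mg/L.
One interval later, Cmin,ss = Cmax,ss·e^(−kτ) ≈ 21.345 × 0.4372 ≈ 9.332 mg/L.
Trough 9.3 mg/L vs MEC 4 mg/L: adequate.

9.3 mg/L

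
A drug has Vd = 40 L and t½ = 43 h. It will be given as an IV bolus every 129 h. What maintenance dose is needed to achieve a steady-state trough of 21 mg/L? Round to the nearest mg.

5880 mg

τ/t½ = 129/43 ≈ 3, so f = (1/2)^(129/43) ≈ 0.125000.
Cmin,ss = (D/Vd)·f/(1−f), so D = Cmin,ss·Vd·(1−f)/f.
D = 21 × 40 × (1−f)/f ≈ 21 × 40 × 7.00000 ≈ 5880.00 mg.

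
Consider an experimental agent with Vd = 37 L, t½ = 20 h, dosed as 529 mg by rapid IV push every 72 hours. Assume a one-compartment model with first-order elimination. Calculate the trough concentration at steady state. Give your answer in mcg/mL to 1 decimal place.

τ/t½ = 72/20 ≈ 3.6, so fraction remaining f = (1/2)^(72/20) ≈ 0.0825.
Accumulation ratio R = 1/(1 − f) ≈ 1/0.9175 ≈ 1.0899.
Single-dose peak C₀ = D/Vd = 529/37 ≈ 14.297 mcg/mL.
Cmax,ss = C₀/(1 − f) ≈ 14.297/0.9175 ≈ 15.583 mcg/mL.
Steady-state trough Cmin,ss = Cmax,ss·f ≈ 15.583 × 0.0825 ≈ 1.286 mcg/mL.

1.3 mcg/mL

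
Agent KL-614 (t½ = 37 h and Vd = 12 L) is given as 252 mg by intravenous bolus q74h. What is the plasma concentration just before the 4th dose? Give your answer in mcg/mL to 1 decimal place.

6.9 mcg/mL

f = (1/2)^(τ/t½) = (1/2)^(74/37) ≈ 0.2500.
C₀ = D/Vd = 252/12 ≈ 21.000 mcg/mL.
Before the 4th dose, 3 doses have been given. Superposition: Cmin = C₀·(f + f² + … + f^3).
≈ 21.000 × (0.2500 + 0.0625 + 0.0156) ≈ 21.000 × 0.3281 ≈ 6.890 mcg/mL.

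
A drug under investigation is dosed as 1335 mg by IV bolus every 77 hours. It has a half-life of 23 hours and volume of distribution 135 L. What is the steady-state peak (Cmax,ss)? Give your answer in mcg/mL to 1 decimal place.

11.0 mcg/mL

τ/t½ = 77/23 ≈ 3.3478, so fraction remaining f = (1/2)^(77/23) ≈ 0.0982.
At steady state, accumulation factor R = 1/(1 − e^(−kτ)) ≈ 1.1089.
Each bolus raises the concentration by D/Vd = 1335/135 ≈ 9.889 mcg/mL.
Steady-state peak Cmax,ss = C₀·R ≈ 9.889 × 1.1089 ≈ 10.966 mcg/mL.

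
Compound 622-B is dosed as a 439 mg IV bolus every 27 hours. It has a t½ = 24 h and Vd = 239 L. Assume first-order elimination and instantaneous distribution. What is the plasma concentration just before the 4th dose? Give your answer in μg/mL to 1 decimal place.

f = (1/2)^(τ/t½) = (1/2)^(27/24) ≈ 0.4585.
C₀ = D/Vd = 439/239 ≈ 1.837 μg/mL.
Before the 4th dose, 3 doses have been given. Superposition: Cmin = C₀·(f + f² + … + f^3).
≈ 1.837 × (0.4585 + 0.2102 + 0.0964) ≈ 1.837 × 0.7651 ≈ 1.405 μg/mL.

1.4 μg/mL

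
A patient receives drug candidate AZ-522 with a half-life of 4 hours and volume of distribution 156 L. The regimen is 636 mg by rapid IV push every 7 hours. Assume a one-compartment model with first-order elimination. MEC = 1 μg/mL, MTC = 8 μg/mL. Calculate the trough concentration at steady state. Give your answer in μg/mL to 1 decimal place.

τ/t½ = 7/4 ≈ 1.75, so fraction remaining f = (1/2)^(7/4) ≈ 0.2973.
Each bolus raises the concentration by D/Vd = 636/156 ≈ 4.077 μg/mL.
Steady-state trough Cmin,ss = C₀·f/(1−f) ≈ 4.077 × 0.2973/0.7027 ≈ 1.725 μg/mL.
Trough 1.7 μg/mL vs MEC 1 μg/mL: adequate.

1.7 μg/mL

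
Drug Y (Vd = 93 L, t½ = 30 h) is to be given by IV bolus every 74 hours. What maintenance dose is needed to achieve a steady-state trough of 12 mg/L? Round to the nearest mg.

τ/t½ = 74/30 ≈ 2.4667, so f = (1/2)^(74/30) ≈ 0.180909.
Cmin,ss = (D/Vd)·f/(1−f), so D = Cmin,ss·Vd·(1−f)/f.
D = 12 × 93 × (1−f)/f ≈ 12 × 93 × 4.52764 ≈ 5052.85 mg.

5053 mg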